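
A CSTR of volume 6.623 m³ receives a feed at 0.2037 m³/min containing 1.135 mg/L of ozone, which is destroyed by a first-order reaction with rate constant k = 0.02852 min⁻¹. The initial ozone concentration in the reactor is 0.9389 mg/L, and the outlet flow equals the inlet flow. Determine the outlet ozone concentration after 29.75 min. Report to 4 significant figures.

0.6489 mg/L

Species balance: V dC/dt = Q C_in − Q C − k V C.
This is linear with rate a = Q/V + k = 0.0592765 min⁻¹.
C_ss = Q C_in/(Q + kV) = 0.588911 mg/L; C(t) = C_ss + (C₀ − C_ss) e^(−a t).
C(29.75) = 0.588911 + (0.349989)·e^(−0.0592765·29.75) = 0.588911 + (0.349989)·0.171448 = 0.648916 mg/L.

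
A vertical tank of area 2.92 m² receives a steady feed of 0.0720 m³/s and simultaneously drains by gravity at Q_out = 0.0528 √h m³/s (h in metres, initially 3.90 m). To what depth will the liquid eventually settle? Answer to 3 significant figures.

1.86 m

Unsteady balance on liquid volume: A dh/dt = Q_in − 0.0528 √h. At steady state dh/dt = 0:
Q_in = 0.0528 √h_ss ⇒ √h_ss = 0.0720/0.0528 = 1.3636.
h_ss = 1.3636² = 1.8595 m. (Since h₀ = 3.90 m > h_ss, the level will fall toward this value.)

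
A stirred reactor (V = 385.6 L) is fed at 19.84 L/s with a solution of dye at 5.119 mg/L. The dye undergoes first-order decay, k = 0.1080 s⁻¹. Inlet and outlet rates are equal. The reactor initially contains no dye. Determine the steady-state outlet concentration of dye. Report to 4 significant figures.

Species balance: V dC/dt = Q C_in − Q C − k V C.
At steady state: 0 = Q C_in − (Q + kV) C_ss, so C_ss = Q C_in/(Q + kV).
C_ss = 19.84·5.119/(19.84 + 0.1080·385.6) = 101.561/61.4848 = 1.65181 mg/L.

1.652 mg/L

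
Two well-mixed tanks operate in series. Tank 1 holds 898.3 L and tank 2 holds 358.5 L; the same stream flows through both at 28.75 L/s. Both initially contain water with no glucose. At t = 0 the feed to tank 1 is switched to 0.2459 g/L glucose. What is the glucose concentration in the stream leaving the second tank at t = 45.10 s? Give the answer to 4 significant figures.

0.1537 g/L

Each tank obeys Vᵢ dCᵢ/dt = Q(Cᵢ₋₁ − Cᵢ), so τᵢ = Vᵢ/Q.
τ₁ = 898.3/28.75 = 31.2452 s; τ₂ = 358.5/28.75 = 12.4696 s.
Tank 1: C₁ = C_in(1 − e^(−t/τ₁)). Tank 2 (τ₁ ≠ τ₂): C₂ = C_in[1 − (τ₁ e^(−t/τ₁) − τ₂ e^(−t/τ₂))/(τ₁ − τ₂)].
At t = 45.10: e^(−t/τ₁) = 0.236119, e^(−t/τ₂) = 0.0268684.
C₂ = 0.2459·[1 − (31.2452·0.236119 − 12.4696·0.0268684)/(18.7757)] = 0.2459·0.624911 = 0.153666 g/L.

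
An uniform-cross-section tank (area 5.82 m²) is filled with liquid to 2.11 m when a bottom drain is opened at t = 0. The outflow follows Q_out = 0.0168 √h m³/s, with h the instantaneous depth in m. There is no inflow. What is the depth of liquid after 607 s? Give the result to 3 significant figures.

A dh/dt = −Q_out = −0.0168 √h.
This is separable: 2 d(√h)/dt = −0.0168/A, so √h = √h₀ − (0.0168/(2A)) t.
√h = √2.11 − 0.0168·607/(2·5.82) = 1.4526 − 0.87608 = 0.57650.
h = 0.57650² = 0.33235 m.

0.332 m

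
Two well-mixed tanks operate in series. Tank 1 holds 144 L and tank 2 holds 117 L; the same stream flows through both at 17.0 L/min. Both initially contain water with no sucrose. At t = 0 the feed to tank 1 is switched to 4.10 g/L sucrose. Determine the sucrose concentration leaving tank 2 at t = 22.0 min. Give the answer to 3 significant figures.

Species balance on tank i: dCᵢ/dt = (Cᵢ₋₁ − Cᵢ)/τᵢ with τᵢ = Vᵢ/Q.
τ₁ = 144/17.0 = 8.4706 min; τ₂ = 117/17.0 = 6.8824 min.
Solving the cascade with C₁(0)=C₂(0)=0 gives C₂(t) = C_in[1 − (τ₁ e^(−t/τ₁) − τ₂ e^(−t/τ₂))/(τ₁ − τ₂)].
At t = 22.0: e^(−t/τ₁) = 0.074480, e^(−t/τ₂) = 0.040902.
C₂ = 4.10·[1 − (8.4706·0.074480 − 6.8824·0.040902)/(1.5882)] = 4.10·0.78001 = 3.1981 g/L.

3.20 g/L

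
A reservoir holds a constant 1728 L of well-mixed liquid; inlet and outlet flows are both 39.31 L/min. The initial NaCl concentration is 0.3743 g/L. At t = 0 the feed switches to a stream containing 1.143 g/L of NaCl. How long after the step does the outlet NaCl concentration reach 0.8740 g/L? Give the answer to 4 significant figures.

46.16 min

Species balance on the tank: V dC/dt = Q(C_in − C), so τ = V/Q = 43.9583 min.
C(t) = C_in + (C₀ − C_in) e^(−t/τ). Set C = 0.8740 and solve for t:
e^(−t/τ) = (C − C_in)/(C₀ − C_in) = (0.8740 − 1.143)/(0.3743 − 1.143) = 0.349941
t = −τ ln(…) = 43.9583 × 1.04999 = 46.1557 min.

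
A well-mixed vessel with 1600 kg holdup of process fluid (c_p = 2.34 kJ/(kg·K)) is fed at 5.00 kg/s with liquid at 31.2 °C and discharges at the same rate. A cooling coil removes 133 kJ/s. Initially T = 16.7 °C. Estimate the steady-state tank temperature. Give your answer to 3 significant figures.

M c_p dT/dt = ṁ c_p (T_in − T) − Q̇.
At steady state dT/dt = 0 ⇒ T_ss = T_in − Q̇/(ṁ c_p) = 31.2 − 133/(5.00·2.34) = 19.832 °C.

19.8 °C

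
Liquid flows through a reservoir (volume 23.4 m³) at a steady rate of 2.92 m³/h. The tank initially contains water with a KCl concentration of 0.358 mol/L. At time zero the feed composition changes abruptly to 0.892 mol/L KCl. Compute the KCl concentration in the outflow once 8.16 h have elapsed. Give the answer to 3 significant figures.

Transient balance on the dissolved component: V dC/dt = Q(C_in − C).
Time constant τ = V/Q = 23.4/2.92 = 8.0137 h.
Solution: C(t) = C_in + (C₀ − C_in) e^(−t/τ).
C(8.16) = 0.892 + (0.358 − 0.892)·e^(−8.16/8.0137) = 0.892 + (-0.53400)·0.36122 = 0.69911 mol/L.

0.699 mol/L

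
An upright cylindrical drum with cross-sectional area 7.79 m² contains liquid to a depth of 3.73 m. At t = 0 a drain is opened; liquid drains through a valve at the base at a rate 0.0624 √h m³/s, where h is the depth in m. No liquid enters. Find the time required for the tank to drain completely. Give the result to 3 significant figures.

Mass balance (ρ constant): A dh/dt = −0.0624 √h.
∫ h^(−1/2) dh = −(0.0624/A) ∫ dt, giving 2√h = 2√h₀ − (0.0624/A) t.
Set h = 0: 2√h₀ = (0.0624/A) t_empty ⇒ t_empty = 2A√h₀/0.0624.
t_empty = 2·7.79·√3.73/0.0624 = 15.580·1.9313/0.0624 = 482.21 s.

482 s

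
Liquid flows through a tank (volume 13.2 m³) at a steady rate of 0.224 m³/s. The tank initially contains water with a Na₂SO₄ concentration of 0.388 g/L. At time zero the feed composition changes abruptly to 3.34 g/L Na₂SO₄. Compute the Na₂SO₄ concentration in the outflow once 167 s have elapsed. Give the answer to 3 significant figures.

Accumulation = in − out for the solute gives V dC/dt = Q(C_in − C).
So dC/dt = (C_in − C)/τ with τ = V/Q = 13.2/0.224 = 58.929 s.
This is linear first-order; C(t) = C_in + (C₀ − C_in) e^(−t/τ).
C(167) = 3.34 + (0.388 − 3.34)·e^(−167/58.929) = 3.34 + (-2.9520)·0.058781 = 3.1665 g/L.

3.17 g/L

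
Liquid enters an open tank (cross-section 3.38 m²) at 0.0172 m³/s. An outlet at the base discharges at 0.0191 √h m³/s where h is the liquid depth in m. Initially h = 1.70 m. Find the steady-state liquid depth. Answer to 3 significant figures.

0.811 m

Mass balance (ρ constant): A dh/dt = Q_in − 0.0191 √h. At steady state dh/dt = 0:
Q_in = 0.0191 √h_ss ⇒ √h_ss = 0.0172/0.0191 = 0.90052.
h_ss = 0.90052² = 0.81094 m. (Since h₀ = 1.70 m > h_ss, the level will fall toward this value.)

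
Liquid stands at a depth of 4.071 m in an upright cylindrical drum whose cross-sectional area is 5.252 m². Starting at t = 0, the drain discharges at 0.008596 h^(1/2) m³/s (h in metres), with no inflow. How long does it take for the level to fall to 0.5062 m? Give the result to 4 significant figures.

1596 s

A dh/dt = −Q_out = −0.008596 √h.
This is separable: 2 d(√h)/dt = −0.008596/A, so √h = √h₀ − (0.008596/(2A)) t.
t = 2A(√h₀ − √h)/0.008596 = 2·5.252·(√4.071 − √0.5062)/0.008596
  = 10.5040 × (2.01767 − 0.711477) / 0.008596 = 1596.12 s.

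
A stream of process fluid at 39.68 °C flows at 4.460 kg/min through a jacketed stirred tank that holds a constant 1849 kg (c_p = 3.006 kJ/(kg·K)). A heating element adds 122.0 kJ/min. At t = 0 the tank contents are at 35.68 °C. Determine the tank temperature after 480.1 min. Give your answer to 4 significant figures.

Energy balance: M c_p dT/dt = ṁ c_p (T_in − T) + 122.0.
τ = M/ṁ = 414.574 min; T_ss = T_in + Q̇/(ṁ c_p) = 39.68 + 122.0/(4.460·3.006) = 48.7799 °C.
This is linear first-order; T(t) = T_ss + (T₀ − T_ss) e^(−t/τ).
T(480.1) = 48.7799 + (-13.0999)·e^(−480.1/414.574) = 48.7799 + (-13.0999)·0.314096 = 44.6653 °C.

44.67 °C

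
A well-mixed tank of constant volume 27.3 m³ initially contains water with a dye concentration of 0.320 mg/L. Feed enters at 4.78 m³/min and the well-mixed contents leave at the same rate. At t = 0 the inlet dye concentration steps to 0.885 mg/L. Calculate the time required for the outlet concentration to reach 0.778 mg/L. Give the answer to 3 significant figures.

Transient balance on the dissolved component: V dC/dt = Q(C_in − C), so τ = V/Q = 5.7113 min.
C(t) = C_in + (C₀ − C_in) e^(−t/τ). Set C = 0.778 and solve for t:
e^(−t/τ) = (C − C_in)/(C₀ − C_in) = (0.778 − 0.885)/(0.320 − 0.885) = 0.18938
t = −τ ln(…) = 5.7113 × 1.6640 = 9.5036 min.

9.50 min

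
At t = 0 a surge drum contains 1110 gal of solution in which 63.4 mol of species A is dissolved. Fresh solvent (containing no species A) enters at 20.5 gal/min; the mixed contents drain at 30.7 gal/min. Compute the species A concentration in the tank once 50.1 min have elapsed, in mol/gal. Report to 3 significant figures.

0.0165 mol/gal

Total volume: dV/dt = Q_in − Q_out = -10.200 gal/min, so V(t) = 1110 − 10.200 t and V(50.1) = 598.98 gal.
Species balance (pure solvent in): dm/dt = −Q_out · m/V(t).
dm/m = −Q_out dt/(V₀ − 10.200 t); integrating gives ln(m/m₀) = −(Q_out/(Q_in−Q_out)) ln(V/V₀).
m = m₀ (V₀/V)^(Q_out/(Q_in−Q_out)) = 63.4 × (1110/598.98)^(-3.0098) = 9.9022 mol.
C = m/V = 9.9022/598.98 = 0.016532 mol/gal.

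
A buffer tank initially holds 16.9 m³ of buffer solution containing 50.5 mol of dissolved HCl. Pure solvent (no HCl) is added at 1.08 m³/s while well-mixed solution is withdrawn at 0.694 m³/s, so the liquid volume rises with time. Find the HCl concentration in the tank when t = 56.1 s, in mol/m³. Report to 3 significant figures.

0.297 mol/m³

Let m(t) be the amount of HCl. Volume: V(t) = V₀ + (Q_in − Q_out) t = 16.9 + 0.38600 t; V(56.1) = 38.555 m³.
No HCl enters, so dm/dt = −Q_out · (m/V).
dm/m = −Q_out dt/(V₀ + 0.38600 t); integrating gives ln(m/m₀) = −(Q_out/(Q_in−Q_out)) ln(V/V₀).
m = m₀ (V₀/V)^(Q_out/(Q_in−Q_out)) = 50.5 × (16.9/38.555)^(1.7979) = 11.463 mol.
C = m/V = 11.463/38.555 = 0.29731 mol/m³.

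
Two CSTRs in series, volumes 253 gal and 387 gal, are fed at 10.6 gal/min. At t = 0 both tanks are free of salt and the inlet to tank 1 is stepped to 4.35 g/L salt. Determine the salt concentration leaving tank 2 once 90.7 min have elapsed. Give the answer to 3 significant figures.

Each tank obeys Vᵢ dCᵢ/dt = Q(Cᵢ₋₁ − Cᵢ), so τᵢ = Vᵢ/Q.
τ₁ = 253/10.6 = 23.868 min; τ₂ = 387/10.6 = 36.509 min.
Tank 1: C₁ = C_in(1 − e^(−t/τ₁)). Tank 2 (τ₁ ≠ τ₂): C₂ = C_in[1 − (τ₁ e^(−t/τ₁) − τ₂ e^(−t/τ₂))/(τ₁ − τ₂)].
At t = 90.7: e^(−t/τ₁) = 0.022369, e^(−t/τ₂) = 0.083385.
C₂ = 4.35·[1 − (23.868·0.022369 − 36.509·0.083385)/(-12.642)] = 4.35·0.80141 = 3.4861 g/L.

3.49 g/L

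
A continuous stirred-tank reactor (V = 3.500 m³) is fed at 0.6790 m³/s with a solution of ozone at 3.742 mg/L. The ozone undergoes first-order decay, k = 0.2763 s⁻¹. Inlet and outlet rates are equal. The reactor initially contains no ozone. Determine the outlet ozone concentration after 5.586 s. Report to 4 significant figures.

Species balance: V dC/dt = Q C_in − Q C − k V C.
dC/dt = (Q/V) C_in − (Q/V + k) C; effective rate a = Q/V + k = 0.194000 + 0.2763 = 0.470300 s⁻¹.
C_ss = Q C_in/(Q + kV) = 1.54358 mg/L; C(t) = C_ss + (C₀ − C_ss) e^(−a t).
C(5.586) = 1.54358 + (-1.54358)·e^(−0.470300·5.586) = 1.54358 + (-1.54358)·0.0722881 = 1.43200 mg/L.

1.432 mg/L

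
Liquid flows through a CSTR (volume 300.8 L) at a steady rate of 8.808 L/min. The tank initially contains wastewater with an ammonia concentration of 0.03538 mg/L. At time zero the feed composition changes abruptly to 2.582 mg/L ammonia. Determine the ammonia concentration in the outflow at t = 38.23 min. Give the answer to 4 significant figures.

1.751 mg/L

Species balance on the tank: V dC/dt = Q(C_in − C).
Rewrite as dC/dt + C/τ = C_in/τ, τ = V/Q = 34.1508 min.
This is linear first-order; C(t) = C_in + (C₀ − C_in) e^(−t/τ).
C(38.23) = 2.582 + (0.03538 − 2.582)·e^(−38.23/34.1508) = 2.582 + (-2.54662)·0.326460 = 1.75063 mg/L.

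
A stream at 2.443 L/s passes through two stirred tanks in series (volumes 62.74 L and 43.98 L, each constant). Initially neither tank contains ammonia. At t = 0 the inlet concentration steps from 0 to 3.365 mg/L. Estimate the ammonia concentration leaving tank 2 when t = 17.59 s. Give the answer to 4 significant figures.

0.6611 mg/L

Each tank obeys Vᵢ dCᵢ/dt = Q(Cᵢ₋₁ − Cᵢ), so τᵢ = Vᵢ/Q.
τ₁ = 62.74/2.443 = 25.6815 s; τ₂ = 43.98/2.443 = 18.0025 s.
Tank 1: C₁ = C_in(1 − e^(−t/τ₁)). Tank 2 (τ₁ ≠ τ₂): C₂ = C_in[1 − (τ₁ e^(−t/τ₁) − τ₂ e^(−t/τ₂))/(τ₁ − τ₂)].
At t = 17.59: e^(−t/τ₁) = 0.504127, e^(−t/τ₂) = 0.376405.
C₂ = 3.365·[1 − (25.6815·0.504127 − 18.0025·0.376405)/(7.67908)] = 3.365·0.196450 = 0.661054 mg/L.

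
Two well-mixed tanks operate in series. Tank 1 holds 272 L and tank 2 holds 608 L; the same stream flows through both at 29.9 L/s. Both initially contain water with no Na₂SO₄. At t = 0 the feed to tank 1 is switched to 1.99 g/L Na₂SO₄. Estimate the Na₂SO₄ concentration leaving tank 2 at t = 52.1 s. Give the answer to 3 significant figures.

Time constants: τᵢ = Vᵢ/Q for each well-mixed tank.
τ₁ = 272/29.9 = 9.0970 s; τ₂ = 608/29.9 = 20.334 s.
Tank 1: C₁ = C_in(1 − e^(−t/τ₁)). Tank 2 (τ₁ ≠ τ₂): C₂ = C_in[1 − (τ₁ e^(−t/τ₁) − τ₂ e^(−t/τ₂))/(τ₁ − τ₂)].
At t = 52.1: e^(−t/τ₁) = 0.0032563, e^(−t/τ₂) = 0.077138.
C₂ = 1.99·[1 − (9.0970·0.0032563 − 20.334·0.077138)/(-11.237)] = 1.99·0.86305 = 1.7175 g/L.

1.72 g/L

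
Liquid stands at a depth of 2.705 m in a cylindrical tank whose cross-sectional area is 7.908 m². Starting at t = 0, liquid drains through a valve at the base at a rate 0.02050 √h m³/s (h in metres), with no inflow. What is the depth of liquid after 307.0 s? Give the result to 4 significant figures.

With no inflow, A dh/dt = −0.02050 √h.
This is separable: 2 d(√h)/dt = −0.02050/A, so √h = √h₀ − (0.02050/(2A)) t.
√h = √2.705 − 0.02050·307.0/(2·7.908) = 1.64469 − 0.397920 = 1.24677.
h = 1.24677² = 1.55443 m.

1.554 m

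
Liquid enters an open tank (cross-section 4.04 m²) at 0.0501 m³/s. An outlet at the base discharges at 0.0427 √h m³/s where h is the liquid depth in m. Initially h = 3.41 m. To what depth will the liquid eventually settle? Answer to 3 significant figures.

Level balance: A dh/dt = 0.0501 − 0.0427 √h. Setting dh/dt = 0:
Q_in = 0.0427 √h_ss ⇒ √h_ss = 0.0501/0.0427 = 1.1733.
h_ss = 1.1733² = 1.3766 m. (Since h₀ = 3.41 m > h_ss, the level will fall toward this value.)

1.38 m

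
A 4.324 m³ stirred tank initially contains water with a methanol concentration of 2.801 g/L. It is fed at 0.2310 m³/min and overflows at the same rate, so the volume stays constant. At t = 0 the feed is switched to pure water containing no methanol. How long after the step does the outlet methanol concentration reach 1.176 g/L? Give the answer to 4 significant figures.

Transient balance on the dissolved component: V dC/dt = Q(C_in − C), so τ = V/Q = 18.7186 min.
C(t) = C_in + (C₀ − C_in) e^(−t/τ). Set C = 1.176 and solve for t:
e^(−t/τ) = (C − C_in)/(C₀ − C_in) = (1.176 − 0)/(2.801 − 0) = 0.419850
t = −τ ln(…) = 18.7186 × 0.867858 = 16.2451 min.

16.25 min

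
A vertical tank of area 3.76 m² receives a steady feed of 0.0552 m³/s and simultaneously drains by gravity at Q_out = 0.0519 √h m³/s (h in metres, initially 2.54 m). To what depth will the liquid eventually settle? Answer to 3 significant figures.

1.13 m

Mass balance (ρ constant): A dh/dt = Q_in − 0.0519 √h. At steady state dh/dt = 0:
Q_in = 0.0519 √h_ss ⇒ √h_ss = 0.0552/0.0519 = 1.0636.
h_ss = 1.0636² = 1.1312 m. (Since h₀ = 2.54 m > h_ss, the level will fall toward this value.)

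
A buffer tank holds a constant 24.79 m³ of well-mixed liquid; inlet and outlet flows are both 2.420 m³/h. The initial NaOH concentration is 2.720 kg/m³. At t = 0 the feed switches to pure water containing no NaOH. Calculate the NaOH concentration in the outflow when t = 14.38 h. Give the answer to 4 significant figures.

Species balance on the tank: V dC/dt = Q(C_in − C).
So dC/dt = (C_in − C)/τ with τ = V/Q = 24.79/2.420 = 10.2438 h.
This is linear first-order; C(t) = C_in + (C₀ − C_in) e^(−t/τ).
C(14.38) = 0 + (2.720 − 0)·e^(−14.38/10.2438) = 0 + (2.72000)·0.245668 = 0.668216 kg/m³.

0.6682 kg/m³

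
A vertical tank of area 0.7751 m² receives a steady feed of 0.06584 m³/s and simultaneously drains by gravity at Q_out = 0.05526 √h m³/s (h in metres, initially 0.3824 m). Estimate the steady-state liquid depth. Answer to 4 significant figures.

1.420 m

A dh/dt = Q_in − 0.05526 √h. Steady state requires inflow = outflow:
Q_in = 0.05526 √h_ss ⇒ √h_ss = 0.06584/0.05526 = 1.19146.
h_ss = 1.19146² = 1.41957 m. (Since h₀ = 0.3824 m < h_ss, the level will rise toward this value.)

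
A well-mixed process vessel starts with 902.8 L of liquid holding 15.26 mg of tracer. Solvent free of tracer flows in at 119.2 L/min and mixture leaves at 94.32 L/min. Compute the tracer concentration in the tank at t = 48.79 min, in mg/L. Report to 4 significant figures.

0.0002851 mg/L

Let m(t) be the amount of tracer. Volume: V(t) = V₀ + (Q_in − Q_out) t = 902.8 + 24.8800 t; V(48.79) = 2116.70 L.
Solute balance: dm/dt = 0 − Q_out C = −Q_out m/V(t).
dm/m = −Q_out dt/(V₀ + 24.8800 t); integrating gives ln(m/m₀) = −(Q_out/(Q_in−Q_out)) ln(V/V₀).
m = m₀ (V₀/V)^(Q_out/(Q_in−Q_out)) = 15.26 × (902.8/2116.70)^(3.79100) = 0.603438 mg.
C = m/V = 0.603438/2116.70 = 0.000285085 mg/L.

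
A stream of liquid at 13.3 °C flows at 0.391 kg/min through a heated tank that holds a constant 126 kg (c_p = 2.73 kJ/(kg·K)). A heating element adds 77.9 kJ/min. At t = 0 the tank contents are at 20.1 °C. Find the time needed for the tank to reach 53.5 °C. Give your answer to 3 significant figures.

226 min

M c_p dT/dt = ṁ c_p (T_in − T) + Q̇.
τ = M/ṁ = 322.25 min; T_ss = T_in + Q̇/(ṁ c_p) = 86.279 °C.
T(t) = T_ss + (T₀ − T_ss) e^(−t/τ). Set T = 53.5:
e^(−t/τ) = (53.5 − 86.279)/(20.1 − 86.279) = 0.49531
t = −322.25 · ln(0.49531) = 226.41 min.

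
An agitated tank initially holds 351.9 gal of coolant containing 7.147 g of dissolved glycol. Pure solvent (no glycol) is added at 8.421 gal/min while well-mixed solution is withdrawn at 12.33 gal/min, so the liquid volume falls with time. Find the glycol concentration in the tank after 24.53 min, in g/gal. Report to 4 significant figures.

Total volume: dV/dt = Q_in − Q_out = -3.90900 gal/min, so V(t) = 351.9 − 3.90900 t and V(24.53) = 256.012 gal.
No glycol enters, so dm/dt = −Q_out · (m/V).
Separate: dm/m = −Q_out dt/V(t) ⇒ ln(m/m₀) = −(Q_out/(Q_in−Q_out)) ln(V/V₀).
m = m₀ (V₀/V)^(Q_out/(Q_in−Q_out)) = 7.147 × (351.9/256.012)^(-3.15426) = 2.62021 g.
C = m/V = 2.62021/256.012 = 0.0102347 g/gal.

0.01023 g/gal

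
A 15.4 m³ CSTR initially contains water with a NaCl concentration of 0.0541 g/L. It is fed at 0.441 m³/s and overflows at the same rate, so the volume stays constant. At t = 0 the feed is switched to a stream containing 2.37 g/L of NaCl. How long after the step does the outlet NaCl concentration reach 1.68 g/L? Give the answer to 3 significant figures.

Species balance: V dC/dt = Q(C_in − C) ⇒ τ = V/Q = 34.921 s.
C(t) = C_in + (C₀ − C_in) e^(−t/τ). Set C = 1.68 and solve for t:
e^(−t/τ) = (C − C_in)/(C₀ − C_in) = (1.68 − 2.37)/(0.0541 − 2.37) = 0.29794
t = −τ ln(…) = 34.921 × 1.2109 = 42.284 s.

42.3 s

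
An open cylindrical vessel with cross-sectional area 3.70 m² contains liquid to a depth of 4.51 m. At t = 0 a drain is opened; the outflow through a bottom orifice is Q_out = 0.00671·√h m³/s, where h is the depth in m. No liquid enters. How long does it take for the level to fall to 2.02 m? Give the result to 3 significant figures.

With no inflow, A dh/dt = −0.00671 √h.
∫ h^(−1/2) dh = −(0.00671/A) ∫ dt, giving 2√h = 2√h₀ − (0.00671/A) t.
t = 2A(√h₀ − √h)/0.00671 = 2·3.70·(√4.51 − √2.02)/0.00671
  = 7.4000 × (2.1237 − 1.4213) / 0.00671 = 774.64 s.

775 s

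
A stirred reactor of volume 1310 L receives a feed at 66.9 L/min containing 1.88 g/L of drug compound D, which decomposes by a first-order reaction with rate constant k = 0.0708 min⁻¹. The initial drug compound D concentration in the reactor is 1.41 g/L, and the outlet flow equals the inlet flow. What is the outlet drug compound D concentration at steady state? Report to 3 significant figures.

0.788 g/L

Accumulation = in − out − consumed: V dC/dt = Q C_in − Q C − k V C.
Steady state (dC/dt = 0): C_ss = Q C_in/(Q + kV) = C_in/(1 + kV/Q).
C_ss = 66.9·1.88/(66.9 + 0.0708·1310) = 125.77/159.65 = 0.78781 g/L.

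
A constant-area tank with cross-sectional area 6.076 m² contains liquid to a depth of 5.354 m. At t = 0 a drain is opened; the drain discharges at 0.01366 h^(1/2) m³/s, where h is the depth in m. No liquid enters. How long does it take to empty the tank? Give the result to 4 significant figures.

2058 s

Accumulation of liquid (constant cross-section A): A dh/dt = −0.01366 √h.
This is separable: 2 d(√h)/dt = −0.01366/A, so √h = √h₀ − (0.01366/(2A)) t.
Set h = 0: 2√h₀ = (0.01366/A) t_empty ⇒ t_empty = 2A√h₀/0.01366.
t_empty = 2·6.076·√5.354/0.01366 = 12.1520·2.31387/0.01366 = 2058.43 s.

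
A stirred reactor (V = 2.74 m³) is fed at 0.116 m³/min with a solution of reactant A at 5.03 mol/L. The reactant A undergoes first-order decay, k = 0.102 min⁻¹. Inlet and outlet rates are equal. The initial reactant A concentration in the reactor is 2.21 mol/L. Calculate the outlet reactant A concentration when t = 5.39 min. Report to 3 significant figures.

1.81 mol/L

Species balance: V dC/dt = Q C_in − Q C − k V C.
dC/dt = (Q/V) C_in − (Q/V + k) C; effective rate a = Q/V + k = 0.042336 + 0.102 = 0.14434 min⁻¹.
C_ss = Q C_in/(Q + kV) = 1.4754 mol/L; C(t) = C_ss + (C₀ − C_ss) e^(−a t).
C(5.39) = 1.4754 + (0.73463)·e^(−0.14434·5.39) = 1.4754 + (0.73463)·0.45934 = 1.8128 mol/L.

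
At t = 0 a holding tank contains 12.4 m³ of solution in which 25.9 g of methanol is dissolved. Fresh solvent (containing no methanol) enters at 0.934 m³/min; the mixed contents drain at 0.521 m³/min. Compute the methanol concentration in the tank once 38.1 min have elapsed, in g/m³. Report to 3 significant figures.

Let m(t) be the amount of methanol. Volume: V(t) = V₀ + (Q_in − Q_out) t = 12.4 + 0.41300 t; V(38.1) = 28.135 m³.
No methanol enters, so dm/dt = −Q_out · (m/V).
Separate: dm/m = −Q_out dt/V(t) ⇒ ln(m/m₀) = −(Q_out/(Q_in−Q_out)) ln(V/V₀).
m = m₀ (V₀/V)^(Q_out/(Q_in−Q_out)) = 25.9 × (12.4/28.135)^(1.2615) = 9.2134 g.
C = m/V = 9.2134/28.135 = 0.32747 g/m³.

0.327 g/m³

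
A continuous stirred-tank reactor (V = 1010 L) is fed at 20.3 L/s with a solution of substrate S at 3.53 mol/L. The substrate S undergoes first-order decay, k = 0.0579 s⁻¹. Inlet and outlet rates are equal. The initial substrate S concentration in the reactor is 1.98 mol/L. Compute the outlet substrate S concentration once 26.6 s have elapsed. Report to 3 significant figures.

1.04 mol/L

Species balance: V dC/dt = Q C_in − Q C − k V C.
dC/dt = (Q/V) C_in − (Q/V + k) C; effective rate a = Q/V + k = 0.020099 + 0.0579 = 0.077999 s⁻¹.
C_ss = Q C_in/(Q + kV) = 0.90962 mol/L; C(t) = C_ss + (C₀ − C_ss) e^(−a t).
C(26.6) = 0.90962 + (1.0704)·e^(−0.077999·26.6) = 0.90962 + (1.0704)·0.12558 = 1.0440 mol/L.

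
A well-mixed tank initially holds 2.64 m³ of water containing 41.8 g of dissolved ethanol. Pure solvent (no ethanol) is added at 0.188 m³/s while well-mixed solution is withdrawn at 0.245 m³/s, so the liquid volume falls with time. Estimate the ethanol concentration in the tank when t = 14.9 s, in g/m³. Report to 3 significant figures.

Total volume: dV/dt = Q_in − Q_out = -0.057000 m³/s, so V(t) = 2.64 − 0.057000 t and V(14.9) = 1.7907 m³.
No ethanol enters, so dm/dt = −Q_out · (m/V).
Separate: dm/m = −Q_out dt/V(t) ⇒ ln(m/m₀) = −(Q_out/(Q_in−Q_out)) ln(V/V₀).
m = m₀ (V₀/V)^(Q_out/(Q_in−Q_out)) = 41.8 × (2.64/1.7907)^(-4.2982) = 7.8809 g.
C = m/V = 7.8809/1.7907 = 4.4010 g/m³.

4.40 g/m³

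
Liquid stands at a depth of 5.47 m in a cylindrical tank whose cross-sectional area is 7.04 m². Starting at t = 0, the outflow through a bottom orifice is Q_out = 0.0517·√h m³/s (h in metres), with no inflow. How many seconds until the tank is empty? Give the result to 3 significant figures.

637 s

With no inflow, A dh/dt = −0.0517 √h.
Separate and integrate: 2(√h − √h₀) = −(0.0517/A) t.
Set h = 0: 2√h₀ = (0.0517/A) t_empty ⇒ t_empty = 2A√h₀/0.0517.
t_empty = 2·7.04·√5.47/0.0517 = 14.080·2.3388/0.0517 = 636.95 s.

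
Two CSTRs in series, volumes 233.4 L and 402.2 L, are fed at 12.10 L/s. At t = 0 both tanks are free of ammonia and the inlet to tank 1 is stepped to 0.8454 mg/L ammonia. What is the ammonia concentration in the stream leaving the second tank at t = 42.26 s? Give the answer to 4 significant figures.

0.4112 mg/L

Species balance on tank i: dCᵢ/dt = (Cᵢ₋₁ − Cᵢ)/τᵢ with τᵢ = Vᵢ/Q.
τ₁ = 233.4/12.10 = 19.2893 s; τ₂ = 402.2/12.10 = 33.2397 s.
Solving the cascade with C₁(0)=C₂(0)=0 gives C₂(t) = C_in[1 − (τ₁ e^(−t/τ₁) − τ₂ e^(−t/τ₂))/(τ₁ − τ₂)].
At t = 42.26: e^(−t/τ₁) = 0.111821, e^(−t/τ₂) = 0.280446.
C₂ = 0.8454·[1 − (19.2893·0.111821 − 33.2397·0.280446)/(-13.9504)] = 0.8454·0.486395 = 0.411198 mg/L.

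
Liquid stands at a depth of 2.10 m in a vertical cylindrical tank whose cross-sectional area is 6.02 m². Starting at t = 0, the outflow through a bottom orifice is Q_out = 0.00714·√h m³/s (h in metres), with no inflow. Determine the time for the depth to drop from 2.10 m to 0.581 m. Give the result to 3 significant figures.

1160 s

With no inflow, A dh/dt = −0.00714 √h.
Separate and integrate: 2(√h − √h₀) = −(0.00714/A) t.
t = 2A(√h₀ − √h)/0.00714 = 2·6.02·(√2.10 − √0.581)/0.00714
  = 12.040 × (1.4491 − 0.76223) / 0.00714 = 1158.3 s.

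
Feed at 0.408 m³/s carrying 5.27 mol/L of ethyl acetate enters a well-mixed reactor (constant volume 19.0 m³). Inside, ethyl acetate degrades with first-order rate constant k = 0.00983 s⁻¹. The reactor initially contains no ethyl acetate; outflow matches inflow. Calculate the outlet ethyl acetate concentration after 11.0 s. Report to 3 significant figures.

Accumulation = in − out − consumed: V dC/dt = Q C_in − Q C − k V C.
This is linear with rate a = Q/V + k = 0.031304 s⁻¹.
C_ss = Q C_in/(Q + kV) = 3.6151 mol/L; C(t) = C_ss + (C₀ − C_ss) e^(−a t).
C(11.0) = 3.6151 + (-3.6151)·e^(−0.031304·11.0) = 3.6151 + (-3.6151)·0.70869 = 1.0531 mol/L.

1.05 mol/L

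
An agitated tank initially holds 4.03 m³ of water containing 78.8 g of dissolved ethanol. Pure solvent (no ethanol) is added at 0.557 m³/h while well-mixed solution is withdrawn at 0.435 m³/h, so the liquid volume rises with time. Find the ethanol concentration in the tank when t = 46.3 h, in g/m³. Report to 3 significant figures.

Total volume: dV/dt = Q_in − Q_out = 0.12200 m³/h, so V(t) = 4.03 + 0.12200 t and V(46.3) = 9.6786 m³.
No ethanol enters, so dm/dt = −Q_out · (m/V).
dm/m = −Q_out dt/(V₀ + 0.12200 t); integrating gives ln(m/m₀) = −(Q_out/(Q_in−Q_out)) ln(V/V₀).
m = m₀ (V₀/V)^(Q_out/(Q_in−Q_out)) = 78.8 × (4.03/9.6786)^(3.5656) = 3.4658 g.
C = m/V = 3.4658/9.6786 = 0.35809 g/m³.

0.358 g/m³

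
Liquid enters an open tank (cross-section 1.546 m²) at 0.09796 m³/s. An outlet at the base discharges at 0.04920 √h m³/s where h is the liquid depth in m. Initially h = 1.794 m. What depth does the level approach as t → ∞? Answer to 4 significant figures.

Volume balance on the tank: A dh/dt = Q_in − 0.04920 √h. At steady state dh/dt = 0:
Q_in = 0.04920 √h_ss ⇒ √h_ss = 0.09796/0.04920 = 1.99106.
h_ss = 1.99106² = 3.96431 m. (Since h₀ = 1.794 m < h_ss, the level will rise toward this value.)

3.964 m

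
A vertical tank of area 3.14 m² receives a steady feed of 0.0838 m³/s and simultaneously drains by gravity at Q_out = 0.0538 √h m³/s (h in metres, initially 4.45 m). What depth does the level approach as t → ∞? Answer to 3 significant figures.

2.43 m

A dh/dt = Q_in − 0.0538 √h. Steady state requires inflow = outflow:
Q_in = 0.0538 √h_ss ⇒ √h_ss = 0.0838/0.0538 = 1.5576.
h_ss = 1.5576² = 2.4262 m. (Since h₀ = 4.45 m > h_ss, the level will fall toward this value.)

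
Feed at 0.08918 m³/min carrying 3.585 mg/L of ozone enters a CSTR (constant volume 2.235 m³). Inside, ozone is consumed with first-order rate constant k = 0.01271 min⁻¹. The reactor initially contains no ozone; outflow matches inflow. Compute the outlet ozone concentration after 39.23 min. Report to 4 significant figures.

V dC/dt = Q(C_in − C) − k V C.
dC/dt = (Q/V) C_in − (Q/V + k) C; effective rate a = Q/V + k = 0.0399016 + 0.01271 = 0.0526116 min⁻¹.
C_ss = Q C_in/(Q + kV) = 2.71893 mg/L; C(t) = C_ss + (C₀ − C_ss) e^(−a t).
C(39.23) = 2.71893 + (-2.71893)·e^(−0.0526116·39.23) = 2.71893 + (-2.71893)·0.126951 = 2.37376 mg/L.

2.374 mg/L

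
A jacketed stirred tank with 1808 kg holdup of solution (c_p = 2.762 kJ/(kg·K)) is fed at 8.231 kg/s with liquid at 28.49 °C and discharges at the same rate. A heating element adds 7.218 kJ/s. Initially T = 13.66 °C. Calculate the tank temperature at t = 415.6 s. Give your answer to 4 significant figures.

26.52 °C

Energy balance: M c_p dT/dt = ṁ c_p (T_in − T) + 7.218.
Rearrange: dT/dt = (T_ss − T)/τ with τ = M/ṁ = 219.657 s and T_ss = T_in + Q̇/(ṁ c_p) = 28.8075 °C.
Integrating: T(t) = T_ss + (T₀ − T_ss) e^(−t/τ).
T(415.6) = 28.8075 + (-15.1475)·e^(−415.6/219.657) = 28.8075 + (-15.1475)·0.150764 = 26.5238 °C.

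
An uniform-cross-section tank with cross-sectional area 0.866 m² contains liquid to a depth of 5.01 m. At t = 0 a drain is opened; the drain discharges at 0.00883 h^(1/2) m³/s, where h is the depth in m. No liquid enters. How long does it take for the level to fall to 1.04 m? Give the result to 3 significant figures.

With no inflow, A dh/dt = −0.00883 √h.
This is separable: 2 d(√h)/dt = −0.00883/A, so √h = √h₀ − (0.00883/(2A)) t.
t = 2A(√h₀ − √h)/0.00883 = 2·0.866·(√5.01 − √1.04)/0.00883
  = 1.7320 × (2.2383 − 1.0198) / 0.00883 = 239.01 s.

239 s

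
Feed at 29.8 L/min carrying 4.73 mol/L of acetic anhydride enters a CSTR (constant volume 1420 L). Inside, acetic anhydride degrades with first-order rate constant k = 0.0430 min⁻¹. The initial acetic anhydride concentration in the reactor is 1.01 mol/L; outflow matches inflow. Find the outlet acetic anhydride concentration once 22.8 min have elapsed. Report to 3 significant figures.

1.43 mol/L

Species balance: V dC/dt = Q C_in − Q C − k V C.
This is linear with rate a = Q/V + k = 0.063986 min⁻¹.
C_ss = Q C_in/(Q + kV) = 1.5513 mol/L; C(t) = C_ss + (C₀ − C_ss) e^(−a t).
C(22.8) = 1.5513 + (-0.54133)·e^(−0.063986·22.8) = 1.5513 + (-0.54133)·0.23250 = 1.4255 mol/L.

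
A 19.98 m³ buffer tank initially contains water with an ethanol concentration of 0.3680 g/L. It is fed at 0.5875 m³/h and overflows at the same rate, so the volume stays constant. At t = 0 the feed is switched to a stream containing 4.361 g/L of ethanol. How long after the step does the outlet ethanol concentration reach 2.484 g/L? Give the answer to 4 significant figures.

Species balance: V dC/dt = Q(C_in − C) ⇒ τ = V/Q = 34.0085 h.
C(t) = C_in + (C₀ − C_in) e^(−t/τ). Set C = 2.484 and solve for t:
e^(−t/τ) = (C − C_in)/(C₀ − C_in) = (2.484 − 4.361)/(0.3680 − 4.361) = 0.470073
t = −τ ln(…) = 34.0085 × 0.754868 = 25.6719 h.

25.67 h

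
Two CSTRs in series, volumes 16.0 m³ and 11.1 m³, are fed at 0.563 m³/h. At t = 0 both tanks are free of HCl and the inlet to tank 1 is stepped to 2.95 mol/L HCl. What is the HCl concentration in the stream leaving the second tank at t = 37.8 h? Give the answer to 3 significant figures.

1.39 mol/L

Each tank obeys Vᵢ dCᵢ/dt = Q(Cᵢ₋₁ − Cᵢ), so τᵢ = Vᵢ/Q.
τ₁ = 16.0/0.563 = 28.419 h; τ₂ = 11.1/0.563 = 19.716 h.
Solving the cascade with C₁(0)=C₂(0)=0 gives C₂(t) = C_in[1 − (τ₁ e^(−t/τ₁) − τ₂ e^(−t/τ₂))/(τ₁ − τ₂)].
At t = 37.8: e^(−t/τ₁) = 0.26445, e^(−t/τ₂) = 0.14701.
C₂ = 2.95·[1 − (28.419·0.26445 − 19.716·0.14701)/(8.7034)] = 2.95·0.46950 = 1.3850 mol/L.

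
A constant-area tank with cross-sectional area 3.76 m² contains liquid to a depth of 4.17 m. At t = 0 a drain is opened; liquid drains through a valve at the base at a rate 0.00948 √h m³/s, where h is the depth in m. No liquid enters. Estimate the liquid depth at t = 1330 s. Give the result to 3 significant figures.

0.134 m

A dh/dt = −Q_out = −0.00948 √h.
This is separable: 2 d(√h)/dt = −0.00948/A, so √h = √h₀ − (0.00948/(2A)) t.
√h = √4.17 − 0.00948·1330/(2·3.76) = 2.0421 − 1.6766 = 0.36541.
h = 0.36541² = 0.13352 m.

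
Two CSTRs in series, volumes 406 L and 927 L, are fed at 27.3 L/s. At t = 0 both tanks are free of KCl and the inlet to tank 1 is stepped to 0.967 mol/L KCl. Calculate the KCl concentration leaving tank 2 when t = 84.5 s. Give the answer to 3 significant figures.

Each tank obeys Vᵢ dCᵢ/dt = Q(Cᵢ₋₁ − Cᵢ), so τᵢ = Vᵢ/Q.
τ₁ = 406/27.3 = 14.872 s; τ₂ = 927/27.3 = 33.956 s.
Solving the cascade with C₁(0)=C₂(0)=0 gives C₂(t) = C_in[1 − (τ₁ e^(−t/τ₁) − τ₂ e^(−t/τ₂))/(τ₁ − τ₂)].
At t = 84.5: e^(−t/τ₁) = 0.0034071, e^(−t/τ₂) = 0.083033.
C₂ = 0.967·[1 − (14.872·0.0034071 − 33.956·0.083033)/(-19.084)] = 0.967·0.85492 = 0.82670 mol/L.

0.827 mol/L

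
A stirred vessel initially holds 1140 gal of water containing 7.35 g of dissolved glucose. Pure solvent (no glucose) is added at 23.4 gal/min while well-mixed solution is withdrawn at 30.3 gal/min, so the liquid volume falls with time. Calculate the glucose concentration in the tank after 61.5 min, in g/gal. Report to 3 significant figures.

0.00133 g/gal

Let m(t) be the amount of glucose. Volume: V(t) = V₀ + (Q_in − Q_out) t = 1140 − 6.9000 t; V(61.5) = 715.65 gal.
Species balance (pure solvent in): dm/dt = −Q_out · m/V(t).
dm/m = −Q_out dt/(V₀ − 6.9000 t); integrating gives ln(m/m₀) = −(Q_out/(Q_in−Q_out)) ln(V/V₀).
m = m₀ (V₀/V)^(Q_out/(Q_in−Q_out)) = 7.35 × (1140/715.65)^(-4.3913) = 0.95137 g.
C = m/V = 0.95137/715.65 = 0.0013294 g/gal.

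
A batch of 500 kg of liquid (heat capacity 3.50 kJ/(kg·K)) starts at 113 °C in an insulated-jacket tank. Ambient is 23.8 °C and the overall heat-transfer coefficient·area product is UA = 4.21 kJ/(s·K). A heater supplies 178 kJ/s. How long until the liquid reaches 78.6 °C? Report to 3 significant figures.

549 s

First-law balance (no shaft work): M c_p dT/dt = −UA(T − T_amb) + Q̇.
τ = M c_p/UA = 415.68 s; T_ss = T_amb + Q̇/UA = 23.8 + 178/4.21 = 66.080 °C.
T(t) = T_ss + (T₀ − T_ss)e^(−t/τ); set T = 78.6:
t = −τ ln[(T − T_ss)/(T₀ − T_ss)] = −415.68 · ln(0.26683) = 549.16 s.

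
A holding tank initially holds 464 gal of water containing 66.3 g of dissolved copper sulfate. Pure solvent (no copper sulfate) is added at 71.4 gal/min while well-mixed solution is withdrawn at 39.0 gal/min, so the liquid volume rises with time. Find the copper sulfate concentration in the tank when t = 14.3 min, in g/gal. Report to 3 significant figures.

Let m(t) be the amount of copper sulfate. Volume: V(t) = V₀ + (Q_in − Q_out) t = 464 + 32.400 t; V(14.3) = 927.32 gal.
Species balance (pure solvent in): dm/dt = −Q_out · m/V(t).
Separate: dm/m = −Q_out dt/V(t) ⇒ ln(m/m₀) = −(Q_out/(Q_in−Q_out)) ln(V/V₀).
m = m₀ (V₀/V)^(Q_out/(Q_in−Q_out)) = 66.3 × (464/927.32)^(1.2037) = 28.810 g.
C = m/V = 28.810/927.32 = 0.031068 g/gal.

0.0311 g/gal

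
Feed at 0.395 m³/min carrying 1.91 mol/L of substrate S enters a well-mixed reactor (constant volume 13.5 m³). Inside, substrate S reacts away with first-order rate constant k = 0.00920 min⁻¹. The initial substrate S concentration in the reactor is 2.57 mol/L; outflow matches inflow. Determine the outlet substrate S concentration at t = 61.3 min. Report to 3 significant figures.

Species balance: V dC/dt = Q C_in − Q C − k V C.
This is linear with rate a = Q/V + k = 0.038459 min⁻¹.
C_ss = Q C_in/(Q + kV) = 1.4531 mol/L; C(t) = C_ss + (C₀ − C_ss) e^(−a t).
C(61.3) = 1.4531 + (1.1169)·e^(−0.038459·61.3) = 1.4531 + (1.1169)·0.094652 = 1.5588 mol/L.

1.56 mol/L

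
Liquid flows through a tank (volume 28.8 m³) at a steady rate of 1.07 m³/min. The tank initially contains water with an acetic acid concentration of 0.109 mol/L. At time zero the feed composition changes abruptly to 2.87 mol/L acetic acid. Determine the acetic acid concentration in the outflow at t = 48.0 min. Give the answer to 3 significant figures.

2.41 mol/L

Accumulation = in − out for the solute gives V dC/dt = Q(C_in − C).
Rewrite as dC/dt + C/τ = C_in/τ, τ = V/Q = 26.916 min.
Integrating: C(t) = C_in + (C₀ − C_in) e^(−t/τ).
C(48.0) = 2.87 + (0.109 − 2.87)·e^(−48.0/26.916) = 2.87 + (-2.7610)·0.16808 = 2.4059 mol/L.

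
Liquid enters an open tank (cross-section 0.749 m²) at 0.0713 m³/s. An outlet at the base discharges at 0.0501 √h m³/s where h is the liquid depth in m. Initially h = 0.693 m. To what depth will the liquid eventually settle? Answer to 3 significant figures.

2.03 m

Mass balance (ρ constant): A dh/dt = Q_in − 0.0501 √h. At steady state dh/dt = 0:
Q_in = 0.0501 √h_ss ⇒ √h_ss = 0.0713/0.0501 = 1.4232.
h_ss = 1.4232² = 2.0254 m. (Since h₀ = 0.693 m < h_ss, the level will rise toward this value.)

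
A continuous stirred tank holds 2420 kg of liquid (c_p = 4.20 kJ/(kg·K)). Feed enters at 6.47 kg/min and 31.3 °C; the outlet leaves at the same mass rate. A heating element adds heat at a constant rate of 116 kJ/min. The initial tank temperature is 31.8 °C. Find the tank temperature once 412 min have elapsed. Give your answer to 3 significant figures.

First-law balance (no shaft work): M c_p dT/dt = ṁ c_p (T_in − T) + 116.
Rearrange: dT/dt = (T_ss − T)/τ with τ = M/ṁ = 374.03 min and T_ss = T_in + Q̇/(ṁ c_p) = 35.569 °C.
This is linear first-order; T(t) = T_ss + (T₀ − T_ss) e^(−t/τ).
T(412) = 35.569 + (-3.7688)·e^(−412/374.03) = 35.569 + (-3.7688)·0.33237 = 34.316 °C.

34.3 °C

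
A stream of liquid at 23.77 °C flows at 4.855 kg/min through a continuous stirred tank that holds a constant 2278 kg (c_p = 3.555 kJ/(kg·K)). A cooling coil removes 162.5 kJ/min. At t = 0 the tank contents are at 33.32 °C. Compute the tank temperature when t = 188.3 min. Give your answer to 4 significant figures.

M c_p dT/dt = ṁ c_p (T_in − T) − Q̇.
τ = M/ṁ = 469.207 min; T_ss = T_in − Q̇/(ṁ c_p) = 23.77 − 162.5/(4.855·3.555) = 14.3549 °C.
This is linear first-order; T(t) = T_ss + (T₀ − T_ss) e^(−t/τ).
T(188.3) = 14.3549 + (18.9651)·e^(−188.3/469.207) = 14.3549 + (18.9651)·0.669439 = 27.0509 °C.

27.05 °C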